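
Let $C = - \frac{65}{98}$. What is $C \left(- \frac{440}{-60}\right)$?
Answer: $- \frac{715}{147} \approx -4.8639$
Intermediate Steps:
$C = - \frac{65}{98}$ ($C = \left(-65\right) \frac{1}{98} = - \frac{65}{98} \approx -0.66327$)
$C \left(- \frac{440}{-60}\right) = - \frac{65 \left(- \frac{440}{-60}\right)}{98} = - \frac{65 \left(\left(-440\right) \left(- \frac{1}{60}\right)\right)}{98} = \left(- \frac{65}{98}\right) \frac{22}{3} = - \frac{715}{147}$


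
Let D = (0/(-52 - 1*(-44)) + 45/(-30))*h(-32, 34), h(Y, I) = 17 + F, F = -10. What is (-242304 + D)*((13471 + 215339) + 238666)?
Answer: -113276213202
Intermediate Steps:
h(Y, I) = 7 (h(Y, I) = 17 - 10 = 7)
D = -21/2 (D = (0/(-52 - 1*(-44)) + 45/(-30))*7 = (0/(-52 + 44) + 45*(-1/30))*7 = (0/(-8) - 3/2)*7 = (0*(-⅛) - 3/2)*7 = (0 - 3/2)*7 = -3/2*7 = -21/2 ≈ -10.500)
(-242304 + D)*((13471 + 215339) + 238666) = (-242304 - 21/2)*((13471 + 215339) + 238666) = -484629*(228810 + 238666)/2 = -484629/2*467476 = -113276213202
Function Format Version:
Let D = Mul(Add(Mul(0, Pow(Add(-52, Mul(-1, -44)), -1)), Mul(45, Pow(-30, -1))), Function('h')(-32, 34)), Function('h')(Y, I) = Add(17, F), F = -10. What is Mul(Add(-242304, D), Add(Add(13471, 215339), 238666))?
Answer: -113276213202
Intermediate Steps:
Function('h')(Y, I) = 7 (Function('h')(Y, I) = Add(17, -10) = 7)
D = Rational(-21, 2) (D = Mul(Add(Mul(0, Pow(Add(-52, Mul(-1, -44)), -1)), Mul(45, Pow(-30, -1))), 7) = Mul(Add(Mul(0, Pow(Add(-52, 44), -1)), Mul(45, Rational(-1, 30))), 7) = Mul(Add(Mul(0, Pow(-8, -1)), Rational(-3, 2)), 7) = Mul(Add(Mul(0, Rational(-1, 8)), Rational(-3, 2)), 7) = Mul(Add(0, Rational(-3, 2)), 7) = Mul(Rational(-3, 2), 7) = Rational(-21, 2) ≈ -10.500)
Mul(Add(-242304, D), Add(Add(13471, 215339), 238666)) = Mul(Add(-242304, Rational(-21, 2)), Add(Add(13471, 215339), 238666)) = Mul(Rational(-484629, 2), Add(228810, 238666)) = Mul(Rational(-484629, 2), 467476) = -113276213202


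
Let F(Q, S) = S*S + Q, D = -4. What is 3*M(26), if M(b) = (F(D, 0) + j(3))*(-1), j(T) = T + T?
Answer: -6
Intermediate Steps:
F(Q, S) = Q + S² (F(Q, S) = S² + Q = Q + S²)
j(T) = 2*T
M(b) = -2 (M(b) = ((-4 + 0²) + 2*3)*(-1) = ((-4 + 0) + 6)*(-1) = (-4 + 6)*(-1) = 2*(-1) = -2)
3*M(26) = 3*(-2) = -6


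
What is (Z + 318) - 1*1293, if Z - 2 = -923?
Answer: -1896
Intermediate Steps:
Z = -921 (Z = 2 - 923 = -921)
(Z + 318) - 1*1293 = (-921 + 318) - 1*1293 = -603 - 1293 = -1896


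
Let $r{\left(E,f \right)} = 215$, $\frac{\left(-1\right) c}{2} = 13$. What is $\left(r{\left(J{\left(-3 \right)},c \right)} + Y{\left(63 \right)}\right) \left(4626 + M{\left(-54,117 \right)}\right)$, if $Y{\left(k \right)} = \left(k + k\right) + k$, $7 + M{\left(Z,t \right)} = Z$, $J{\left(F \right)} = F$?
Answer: $1844260$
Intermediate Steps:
$c = -26$ ($c = \left(-2\right) 13 = -26$)
$M{\left(Z,t \right)} = -7 + Z$
$Y{\left(k \right)} = 3 k$ ($Y{\left(k \right)} = 2 k + k = 3 k$)
$\left(r{\left(J{\left(-3 \right)},c \right)} + Y{\left(63 \right)}\right) \left(4626 + M{\left(-54,117 \right)}\right) = \left(215 + 3 \cdot 63\right) \left(4626 - 61\right) = \left(215 + 189\right) \left(4626 - 61\right) = 404 \cdot 4565 = 1844260$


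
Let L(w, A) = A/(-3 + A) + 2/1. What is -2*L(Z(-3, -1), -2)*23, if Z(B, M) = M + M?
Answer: -552/5 ≈ -110.40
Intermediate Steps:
Z(B, M) = 2*M
L(w, A) = 2 + A/(-3 + A) (L(w, A) = A/(-3 + A) + 2*1 = A/(-3 + A) + 2 = 2 + A/(-3 + A))
-2*L(Z(-3, -1), -2)*23 = -6*(-2 - 2)/(-3 - 2)*23 = -6*(-4)/(-5)*23 = -6*(-1)*(-4)/5*23 = -2*12/5*23 = -24/5*23 = -552/5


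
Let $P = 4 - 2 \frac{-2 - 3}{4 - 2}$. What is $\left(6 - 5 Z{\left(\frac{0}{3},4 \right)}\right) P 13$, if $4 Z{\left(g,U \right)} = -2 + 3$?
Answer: $\frac{2223}{4} \approx 555.75$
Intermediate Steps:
$Z{\left(g,U \right)} = \frac{1}{4}$ ($Z{\left(g,U \right)} = \frac{-2 + 3}{4} = \frac{1}{4} \cdot 1 = \frac{1}{4}$)
$P = 9$ ($P = 4 - 2 \left(- \frac{5}{2}\right) = 4 - 2 \left(\left(-5\right) \frac{1}{2}\right) = 4 - -5 = 4 + 5 = 9$)
$\left(6 - 5 Z{\left(\frac{0}{3},4 \right)}\right) P 13 = \left(6 - \frac{5}{4}\right) 9 \cdot 13 = \frac{19}{4} \cdot 9 \cdot 13 = \frac{171}{4} \cdot 13 = \frac{2223}{4}$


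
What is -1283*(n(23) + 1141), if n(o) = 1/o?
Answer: -33671052/23 ≈ -1.4640e+6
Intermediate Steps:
-1283*(n(23) + 1141) = -1283*(1/23 + 1141) = -1283*26244/23 = -33671052/23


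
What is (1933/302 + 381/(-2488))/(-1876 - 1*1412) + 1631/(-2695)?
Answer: -288719721137/475575925440 ≈ -0.60709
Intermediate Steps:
(1933/302 + 381/(-2488))/(-1876 - 1*1412) + 1631/(-2695) = (1933*(1/302) + 381*(-1/2488))/(-1876 - 1412) + 1631*(-1/2695) = (1933/302 - 381/2488)/(-3288) - 233/385 = (2347121/375688)*(-1/3288) - 233/385 = -2347121/1235262144 - 233/385 = -288719721137/475575925440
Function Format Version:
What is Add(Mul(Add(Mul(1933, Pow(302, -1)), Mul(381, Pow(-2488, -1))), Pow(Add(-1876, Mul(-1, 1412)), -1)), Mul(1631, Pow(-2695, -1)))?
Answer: Rational(-288719721137, 475575925440) ≈ -0.60709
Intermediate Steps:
Add(Mul(Add(Mul(1933, Pow(302, -1)), Mul(381, Pow(-2488, -1))), Pow(Add(-1876, Mul(-1, 1412)), -1)), Mul(1631, Pow(-2695, -1))) = Add(Mul(Add(Mul(1933, Rational(1, 302)), Mul(381, Rational(-1, 2488))), Pow(Add(-1876, -1412), -1)), Mul(1631, Rational(-1, 2695))) = Add(Mul(Add(Rational(1933, 302), Rational(-381, 2488)), Pow(-3288, -1)), Rational(-233, 385)) = Add(Mul(Rational(2347121, 375688), Rational(-1, 3288)), Rational(-233, 385)) = Add(Rational(-2347121, 1235262144), Rational(-233, 385)) = Rational(-288719721137, 475575925440)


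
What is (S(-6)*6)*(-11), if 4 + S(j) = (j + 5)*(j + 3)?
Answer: 66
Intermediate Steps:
S(j) = -4 + (3 + j)*(5 + j) (S(j) = -4 + (j + 5)*(j + 3) = -4 + (5 + j)*(3 + j) = -4 + (3 + j)*(5 + j))
(S(-6)*6)*(-11) = ((11 + (-6)² + 8*(-6))*6)*(-11) = ((11 + 36 - 48)*6)*(-11) = -1*6*(-11) = -6*(-11) = 66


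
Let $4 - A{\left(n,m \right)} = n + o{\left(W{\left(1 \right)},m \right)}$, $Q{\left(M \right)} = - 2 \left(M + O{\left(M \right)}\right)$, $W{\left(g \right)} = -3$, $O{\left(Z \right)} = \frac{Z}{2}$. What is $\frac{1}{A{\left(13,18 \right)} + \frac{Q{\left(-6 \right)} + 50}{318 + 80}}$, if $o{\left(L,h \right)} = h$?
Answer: $- \frac{199}{5339} \approx -0.037273$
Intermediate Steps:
$O{\left(Z \right)} = \frac{Z}{2}$ ($O{\left(Z \right)} = Z \frac{1}{2} = \frac{Z}{2}$)
$Q{\left(M \right)} = - 3 M$ ($Q{\left(M \right)} = - 2 \left(M + \frac{M}{2}\right) = - 2 \frac{3 M}{2} = - 3 M$)
$A{\left(n,m \right)} = 4 - m - n$ ($A{\left(n,m \right)} = 4 - \left(n + m\right) = 4 - \left(m + n\right) = 4 - m - n$)
$\frac{1}{A{\left(13,18 \right)} + \frac{Q{\left(-6 \right)} + 50}{318 + 80}} = \frac{1}{\left(4 - 18 - 13\right) + \frac{\left(-3\right) \left(-6\right) + 50}{318 + 80}} = \frac{1}{\left(4 - 18 - 13\right) + \frac{18 + 50}{398}} = \frac{1}{-27 + 68 \cdot \frac{1}{398}} = \frac{1}{-27 + \frac{34}{199}} = \frac{1}{- \frac{5339}{199}} = - \frac{199}{5339}$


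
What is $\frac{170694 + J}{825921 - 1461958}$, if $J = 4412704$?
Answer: $- \frac{4583398}{636037} \approx -7.2062$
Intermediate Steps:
$\frac{170694 + J}{825921 - 1461958} = \frac{170694 + 4412704}{825921 - 1461958} = \frac{4583398}{-636037} = 4583398 \left(- \frac{1}{636037}\right) = - \frac{4583398}{636037}$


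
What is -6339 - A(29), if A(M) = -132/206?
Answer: -652851/103 ≈ -6338.4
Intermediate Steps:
A(M) = -66/103 (A(M) = -132*1/206 = -66/103)
-6339 - A(29) = -6339 - 1*(-66/103) = -6339 + 66/103 = -652851/103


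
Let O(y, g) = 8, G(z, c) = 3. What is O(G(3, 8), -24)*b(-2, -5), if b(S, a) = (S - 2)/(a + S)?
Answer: 32/7 ≈ 4.5714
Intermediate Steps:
b(S, a) = (-2 + S)/(S + a)
O(G(3, 8), -24)*b(-2, -5) = 8*((-2 - 2)/(-2 - 5)) = 8*(-4/(-7)) = 8*(-⅐*(-4)) = 8*(4/7) = 32/7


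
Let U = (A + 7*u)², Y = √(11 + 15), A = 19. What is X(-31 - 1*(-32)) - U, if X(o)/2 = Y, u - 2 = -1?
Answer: -676 + 2*√26 ≈ -665.80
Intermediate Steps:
u = 1 (u = 2 - 1 = 1)
Y = √26 ≈ 5.0990
X(o) = 2*√26
U = 676 (U = (19 + 7*1)² = (19 + 7)² = 26² = 676)
X(-31 - 1*(-32)) - U = 2*√26 - 1*676 = 2*√26 - 676 = -676 + 2*√26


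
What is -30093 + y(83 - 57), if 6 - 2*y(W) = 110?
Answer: -30145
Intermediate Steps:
y(W) = -52 (y(W) = 3 - 1/2*110 = 3 - 55 = -52)
-30093 + y(83 - 57) = -30093 - 52 = -30145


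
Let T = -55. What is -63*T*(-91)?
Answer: -315315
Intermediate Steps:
-63*T*(-91) = -63*(-55)*(-91) = 3465*(-91) = -315315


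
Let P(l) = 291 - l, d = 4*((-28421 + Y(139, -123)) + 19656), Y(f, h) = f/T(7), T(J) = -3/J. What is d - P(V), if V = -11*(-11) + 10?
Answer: -109552/3 ≈ -36517.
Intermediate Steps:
V = 131 (V = 121 + 10 = 131)
Y(f, h) = -7*f/3 (Y(f, h) = f/((-3/7)) = f/((-3*⅐)) = f/(-3/7) = f*(-7/3) = -7*f/3)
d = -109072/3 (d = 4*((-28421 - 7/3*139) + 19656) = 4*((-28421 - 973/3) + 19656) = 4*(-86236/3 + 19656) = 4*(-27268/3) = -109072/3 ≈ -36357.)
d - P(V) = -109072/3 - (291 - 1*131) = -109072/3 - (291 - 131) = -109072/3 - 1*160 = -109072/3 - 160 = -109552/3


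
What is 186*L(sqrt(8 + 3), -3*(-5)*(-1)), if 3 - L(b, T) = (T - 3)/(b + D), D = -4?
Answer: -10602/5 - 3348*sqrt(11)/5 ≈ -4341.2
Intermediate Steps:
L(b, T) = 3 - (-3 + T)/(-4 + b) (L(b, T) = 3 - (T - 3)/(b - 4) = 3 - (-3 + T)/(-4 + b))
186*L(sqrt(8 + 3), -3*(-5)*(-1)) = 186*((-9 - (-3*(-5))*(-1) + 3*sqrt(8 + 3))/(-4 + sqrt(8 + 3))) = 186*((-9 - 15*(-1) + 3*sqrt(11))/(-4 + sqrt(11))) = 186*((-9 - 1*(-15) + 3*sqrt(11))/(-4 + sqrt(11))) = 186*((-9 + 15 + 3*sqrt(11))/(-4 + sqrt(11))) = 186*((6 + 3*sqrt(11))/(-4 + sqrt(11))) = 186*(6 + 3*sqrt(11))/(-4 + sqrt(11))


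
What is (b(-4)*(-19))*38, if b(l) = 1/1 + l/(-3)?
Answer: -5054/3 ≈ -1684.7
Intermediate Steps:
b(l) = 1 - l/3 (b(l) = 1*1 + l*(-1/3) = 1 - l/3)
(b(-4)*(-19))*38 = ((1 - 1/3*(-4))*(-19))*38 = ((1 + 4/3)*(-19))*38 = ((7/3)*(-19))*38 = -133/3*38 = -5054/3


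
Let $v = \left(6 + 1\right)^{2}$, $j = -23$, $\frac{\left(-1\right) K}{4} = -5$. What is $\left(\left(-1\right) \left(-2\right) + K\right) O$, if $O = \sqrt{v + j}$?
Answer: $22 \sqrt{26} \approx 112.18$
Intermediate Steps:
$K = 20$ ($K = \left(-4\right) \left(-5\right) = 20$)
$v = 49$ ($v = 7^{2} = 49$)
$O = \sqrt{26}$ ($O = \sqrt{49 - 23} = \sqrt{26} \approx 5.099$)
$\left(\left(-1\right) \left(-2\right) + K\right) O = \left(\left(-1\right) \left(-2\right) + 20\right) \sqrt{26} = \left(2 + 20\right) \sqrt{26} = 22 \sqrt{26}$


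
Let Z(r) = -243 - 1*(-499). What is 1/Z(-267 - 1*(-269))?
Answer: 1/256 ≈ 0.0039063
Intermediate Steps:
Z(r) = 256 (Z(r) = -243 + 499 = 256)
1/Z(-267 - 1*(-269)) = 1/256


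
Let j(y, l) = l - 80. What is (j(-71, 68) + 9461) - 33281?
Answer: -23832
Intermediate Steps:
j(y, l) = -80 + l
(j(-71, 68) + 9461) - 33281 = ((-80 + 68) + 9461) - 33281 = (-12 + 9461) - 33281 = 9449 - 33281 = -23832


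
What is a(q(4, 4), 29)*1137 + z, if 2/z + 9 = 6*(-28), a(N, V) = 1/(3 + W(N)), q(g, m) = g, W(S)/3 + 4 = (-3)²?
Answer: 22357/354 ≈ 63.155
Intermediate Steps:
W(S) = 15 (W(S) = -12 + 3*(-3)² = -12 + 3*9 = -12 + 27 = 15)
a(N, V) = 1/18 (a(N, V) = 1/(3 + 15) = 1/18)
z = -2/177 (z = 2/(-9 + 6*(-28)) = 2/(-9 - 168) = 2/(-177) = 2*(-1/177) = -2/177 ≈ -0.011299)
a(q(4, 4), 29)*1137 + z = (1/18)*1137 - 2/177 = 379/6 - 2/177 = 22357/354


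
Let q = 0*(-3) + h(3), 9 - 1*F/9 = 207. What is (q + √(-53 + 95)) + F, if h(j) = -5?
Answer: -1787 + √42 ≈ -1780.5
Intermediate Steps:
F = -1782 (F = 81 - 9*207 = 81 - 1863 = -1782)
q = -5 (q = 0*(-3) - 5 = 0 - 5 = -5)
(q + √(-53 + 95)) + F = (-5 + √(-53 + 95)) - 1782 = (-5 + √42) - 1782 = -1787 + √42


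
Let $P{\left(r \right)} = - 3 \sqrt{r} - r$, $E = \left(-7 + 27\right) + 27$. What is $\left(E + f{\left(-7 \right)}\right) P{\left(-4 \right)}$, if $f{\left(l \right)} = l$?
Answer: $160 - 240 i \approx 160.0 - 240.0 i$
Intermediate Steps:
$E = 47$ ($E = 20 + 27 = 47$)
$P{\left(r \right)} = - r - 3 \sqrt{r}$
$\left(E + f{\left(-7 \right)}\right) P{\left(-4 \right)} = \left(47 - 7\right) \left(\left(-1\right) \left(-4\right) - 3 \sqrt{-4}\right) = 40 \left(4 - 3 \cdot 2 i\right) = 40 \left(4 - 6 i\right) = 160 - 240 i$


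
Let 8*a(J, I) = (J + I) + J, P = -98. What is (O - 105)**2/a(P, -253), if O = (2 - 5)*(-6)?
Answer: -60552/449 ≈ -134.86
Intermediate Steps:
a(J, I) = J/4 + I/8 (a(J, I) = ((J + I) + J)/8 = ((I + J) + J)/8 = (I + 2*J)/8 = J/4 + I/8)
O = 18 (O = -3*(-6) = 18)
(O - 105)**2/a(P, -253) = (18 - 105)**2/((1/4)*(-98) + (1/8)*(-253)) = (-87)**2/(-49/2 - 253/8) = 7569/(-449/8) = 7569*(-8/449) = -60552/449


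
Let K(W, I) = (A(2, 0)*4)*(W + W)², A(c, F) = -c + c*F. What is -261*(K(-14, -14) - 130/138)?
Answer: 37656471/23 ≈ 1.6372e+6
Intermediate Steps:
A(c, F) = -c + F*c
K(W, I) = -32*W² (K(W, I) = ((2*(-1 + 0))*4)*(W + W)² = ((2*(-1))*4)*(2*W)² = (-2*4)*(4*W²) = -32*W²)
-261*(K(-14, -14) - 130/138) = -261*(-32*(-14)² - 130/138) = -261*(-32*196 - 130*1/138) = -261*(-6272 - 65/69) = -261*(-432833/69) = 37656471/23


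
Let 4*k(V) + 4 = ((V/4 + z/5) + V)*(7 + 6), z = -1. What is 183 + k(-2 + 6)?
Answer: 988/5 ≈ 197.60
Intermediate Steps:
k(V) = -33/20 + 65*V/16 (k(V) = -1 + (((V/4 - 1/5) + V)*(7 + 6))/4 = -1 + (((V*(¼) - 1*⅕) + V)*13)/4 = -1 + (((V/4 - ⅕) + V)*13)/4 = -1 + (((-⅕ + V/4) + V)*13)/4 = -1 + ((-⅕ + 5*V/4)*13)/4 = -1 + (-13/5 + 65*V/4)/4 = -1 + (-13/20 + 65*V/16) = -33/20 + 65*V/16)
183 + k(-2 + 6) = 183 + (-33/20 + 65*(-2 + 6)/16) = 183 + (-33/20 + (65/16)*4) = 183 + (-33/20 + 65/4) = 183 + 73/5 = 988/5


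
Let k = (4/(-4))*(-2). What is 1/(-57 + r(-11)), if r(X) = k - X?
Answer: -1/44 ≈ -0.022727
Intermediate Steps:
k = 2 (k = -¼*4*(-2) = -1*(-2) = 2)
r(X) = 2 - X
1/(-57 + r(-11)) = 1/(-57 + (2 - 1*(-11))) = 1/(-57 + (2 + 11)) = 1/(-57 + 13) = 1/(-44) = -1/44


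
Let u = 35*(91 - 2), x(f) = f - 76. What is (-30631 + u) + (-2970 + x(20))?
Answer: -30542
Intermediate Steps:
x(f) = -76 + f
u = 3115 (u = 35*89 = 3115)
(-30631 + u) + (-2970 + x(20)) = (-30631 + 3115) + (-2970 + (-76 + 20)) = -27516 + (-2970 - 56) = -27516 - 3026 = -30542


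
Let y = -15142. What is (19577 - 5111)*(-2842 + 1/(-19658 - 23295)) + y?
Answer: -1766550123308/42953 ≈ -4.1127e+7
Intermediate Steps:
(19577 - 5111)*(-2842 + 1/(-19658 - 23295)) + y = (19577 - 5111)*(-2842 + 1/(-19658 - 23295)) - 15142 = 14466*(-2842 + 1/(-42953)) - 15142 = 14466*(-2842 - 1/42953) - 15142 = 14466*(-122072427/42953) - 15142 = -1765899728982/42953 - 15142 = -1766550123308/42953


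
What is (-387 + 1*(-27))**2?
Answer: 171396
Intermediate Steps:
(-387 + 1*(-27))**2 = (-387 - 27)**2 = (-414)**2 = 171396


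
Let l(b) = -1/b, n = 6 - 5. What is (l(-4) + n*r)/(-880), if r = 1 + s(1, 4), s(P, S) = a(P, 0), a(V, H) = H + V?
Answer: -9/3520 ≈ -0.0025568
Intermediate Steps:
n = 1
s(P, S) = P (s(P, S) = 0 + P = P)
r = 2 (r = 1 + 1 = 2)
(l(-4) + n*r)/(-880) = (-1/(-4) + 1*2)/(-880) = (-1*(-¼) + 2)*(-1/880) = (¼ + 2)*(-1/880) = (9/4)*(-1/880) = -9/3520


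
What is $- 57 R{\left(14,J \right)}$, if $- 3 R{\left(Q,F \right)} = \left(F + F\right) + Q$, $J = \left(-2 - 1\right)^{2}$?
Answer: $608$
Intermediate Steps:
$J = 9$ ($J = \left(-3\right)^{2} = 9$)
$R{\left(Q,F \right)} = - \frac{2 F}{3} - \frac{Q}{3}$ ($R{\left(Q,F \right)} = - \frac{\left(F + F\right) + Q}{3} = - \frac{2 F + Q}{3} = - \frac{Q + 2 F}{3} = - \frac{2 F}{3} - \frac{Q}{3}$)
$- 57 R{\left(14,J \right)} = - 57 \left(\left(- \frac{2}{3}\right) 9 - \frac{14}{3}\right) = - 57 \left(-6 - \frac{14}{3}\right) = \left(-57\right) \left(- \frac{32}{3}\right) = 608$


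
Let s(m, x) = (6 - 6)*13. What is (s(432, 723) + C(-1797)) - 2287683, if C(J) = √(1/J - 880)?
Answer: -2287683 + I*√2841705717/1797 ≈ -2.2877e+6 + 29.665*I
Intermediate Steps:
s(m, x) = 0 (s(m, x) = 0*13 = 0)
C(J) = √(-880 + 1/J)
(s(432, 723) + C(-1797)) - 2287683 = (0 + √(-880 + 1/(-1797))) - 2287683 = (0 + √(-880 - 1/1797)) - 2287683 = (0 + √(-1581361/1797)) - 2287683 = (0 + I*√2841705717/1797) - 2287683 = I*√2841705717/1797 - 2287683 = -2287683 + I*√2841705717/1797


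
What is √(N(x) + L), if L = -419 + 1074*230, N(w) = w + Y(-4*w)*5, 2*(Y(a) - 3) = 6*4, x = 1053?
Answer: √247729 ≈ 497.72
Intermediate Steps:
Y(a) = 15 (Y(a) = 3 + (6*4)/2 = 3 + (½)*24 = 3 + 12 = 15)
N(w) = 75 + w (N(w) = w + 15*5 = w + 75 = 75 + w)
L = 246601 (L = -419 + 247020 = 246601)
√(N(x) + L) = √((75 + 1053) + 246601) = √(1128 + 246601) = √247729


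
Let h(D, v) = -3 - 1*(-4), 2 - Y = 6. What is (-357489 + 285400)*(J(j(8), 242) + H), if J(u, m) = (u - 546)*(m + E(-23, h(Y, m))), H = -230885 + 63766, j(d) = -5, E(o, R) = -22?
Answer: 20786070171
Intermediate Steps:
Y = -4 (Y = 2 - 1*6 = 2 - 6 = -4)
h(D, v) = 1 (h(D, v) = -3 + 4 = 1)
H = -167119
J(u, m) = (-546 + u)*(-22 + m) (J(u, m) = (u - 546)*(m - 22) = (-546 + u)*(-22 + m))
(-357489 + 285400)*(J(j(8), 242) + H) = (-357489 + 285400)*((12012 - 546*242 - 22*(-5) + 242*(-5)) - 167119) = -72089*((12012 - 132132 + 110 - 1210) - 167119) = -72089*(-121220 - 167119) = -72089*(-288339) = 20786070171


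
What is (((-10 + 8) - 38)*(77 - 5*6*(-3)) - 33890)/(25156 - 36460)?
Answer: 20285/5652 ≈ 3.5890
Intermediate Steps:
(((-10 + 8) - 38)*(77 - 5*6*(-3)) - 33890)/(25156 - 36460) = ((-2 - 38)*(77 - 30*(-3)) - 33890)/(-11304) = (-40*(77 + 90) - 33890)*(-1/11304) = (-40*167 - 33890)*(-1/11304) = (-6680 - 33890)*(-1/11304) = -40570*(-1/11304) = 20285/5652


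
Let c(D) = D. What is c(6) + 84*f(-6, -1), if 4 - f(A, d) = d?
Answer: 426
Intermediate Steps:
f(A, d) = 4 - d
c(6) + 84*f(-6, -1) = 6 + 84*(4 - 1*(-1)) = 6 + 84*(4 + 1) = 6 + 84*5 = 6 + 420 = 426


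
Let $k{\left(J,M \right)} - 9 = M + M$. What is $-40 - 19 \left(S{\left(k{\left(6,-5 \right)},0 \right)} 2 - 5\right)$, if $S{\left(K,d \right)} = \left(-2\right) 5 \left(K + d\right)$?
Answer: $-325$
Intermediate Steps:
$k{\left(J,M \right)} = 9 + 2 M$ ($k{\left(J,M \right)} = 9 + \left(M + M\right) = 9 + 2 M$)
$S{\left(K,d \right)} = - 10 K - 10 d$ ($S{\left(K,d \right)} = - 10 \left(K + d\right) = - 10 K - 10 d$)
$-40 - 19 \left(S{\left(k{\left(6,-5 \right)},0 \right)} 2 - 5\right) = -40 - 19 \left(\left(- 10 \left(9 + 2 \left(-5\right)\right) - 0\right) 2 - 5\right) = -40 - 19 \left(\left(- 10 \left(9 - 10\right) + 0\right) 2 - 5\right) = -40 - 19 \left(\left(\left(-10\right) \left(-1\right) + 0\right) 2 - 5\right) = -40 - 19 \left(\left(10 + 0\right) 2 - 5\right) = -40 - 19 \left(10 \cdot 2 - 5\right) = -40 - 19 \left(20 - 5\right) = -40 - 285 = -325$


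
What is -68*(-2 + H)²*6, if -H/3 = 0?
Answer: -1632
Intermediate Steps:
H = 0 (H = -3*0 = 0)
-68*(-2 + H)²*6 = -68*(-2 + 0)²*6 = -68*(-2)²*6 = -68*4*6 = -272*6 = -1632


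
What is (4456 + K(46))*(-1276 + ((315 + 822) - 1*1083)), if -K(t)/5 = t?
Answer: -5164172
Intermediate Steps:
K(t) = -5*t
(4456 + K(46))*(-1276 + ((315 + 822) - 1*1083)) = (4456 - 5*46)*(-1276 + ((315 + 822) - 1*1083)) = (4456 - 230)*(-1276 + (1137 - 1083)) = 4226*(-1276 + 54) = 4226*(-1222) = -5164172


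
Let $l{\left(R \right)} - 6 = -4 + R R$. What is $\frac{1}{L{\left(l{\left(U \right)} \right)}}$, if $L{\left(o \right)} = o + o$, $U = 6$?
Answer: $\frac{1}{76} \approx 0.013158$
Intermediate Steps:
$l{\left(R \right)} = 2 + R^{2}$ ($l{\left(R \right)} = 6 + \left(-4 + R R\right) = 6 + \left(-4 + R^{2}\right) = 2 + R^{2}$)
$L{\left(o \right)} = 2 o$
$\frac{1}{L{\left(l{\left(U \right)} \right)}} = \frac{1}{2 \left(2 + 6^{2}\right)} = \frac{1}{2 \left(2 + 36\right)} = \frac{1}{2 \cdot 38} = \frac{1}{76}$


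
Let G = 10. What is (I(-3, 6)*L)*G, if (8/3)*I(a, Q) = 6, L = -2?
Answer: -45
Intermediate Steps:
I(a, Q) = 9/4 (I(a, Q) = (3/8)*6 = 9/4)
(I(-3, 6)*L)*G = ((9/4)*(-2))*10 = -9/2*10 = -45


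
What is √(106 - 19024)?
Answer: 3*I*√2102 ≈ 137.54*I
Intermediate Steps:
√(106 - 19024) = √(-18918) = 3*I*√2102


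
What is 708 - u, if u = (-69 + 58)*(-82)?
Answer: -194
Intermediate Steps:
u = 902 (u = -11*(-82) = 902)
708 - u = 708 - 1*902 = 708 - 902 = -194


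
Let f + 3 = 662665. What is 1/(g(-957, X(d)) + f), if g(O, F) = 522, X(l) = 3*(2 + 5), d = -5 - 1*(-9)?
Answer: 1/663184 ≈ 1.5079e-6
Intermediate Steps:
d = 4 (d = -5 + 9 = 4)
X(l) = 21 (X(l) = 3*7 = 21)
f = 662662 (f = -3 + 662665 = 662662)
1/(g(-957, X(d)) + f) = 1/(522 + 662662) = 1/663184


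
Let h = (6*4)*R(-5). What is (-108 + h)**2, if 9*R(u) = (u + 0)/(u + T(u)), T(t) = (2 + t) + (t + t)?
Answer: 8386816/729 ≈ 11505.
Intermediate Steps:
T(t) = 2 + 3*t (T(t) = (2 + t) + 2*t = 2 + 3*t)
R(u) = u/(9*(2 + 4*u)) (R(u) = ((u + 0)/(u + (2 + 3*u)))/9 = (u/(2 + 4*u))/9 = u/(9*(2 + 4*u)))
h = 20/27 (h = (6*4)*((1/18)*(-5)/(1 + 2*(-5))) = 24*((1/18)*(-5)/(1 - 10)) = 24*((1/18)*(-5)/(-9)) = 24*((1/18)*(-5)*(-1/9)) = 24*(5/162) = 20/27 ≈ 0.74074)
(-108 + h)**2 = (-108 + 20/27)**2 = (-2896/27)**2 = 8386816/729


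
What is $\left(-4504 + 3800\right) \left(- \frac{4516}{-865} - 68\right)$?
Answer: $\frac{38230016}{865} \approx 44197.0$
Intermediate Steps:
$\left(-4504 + 3800\right) \left(- \frac{4516}{-865} - 68\right) = - 704 \left(\left(-4516\right) \left(- \frac{1}{865}\right) - 68\right) = - 704 \left(\frac{4516}{865} - 68\right) = \left(-704\right) \left(- \frac{54304}{865}\right) = \frac{38230016}{865}$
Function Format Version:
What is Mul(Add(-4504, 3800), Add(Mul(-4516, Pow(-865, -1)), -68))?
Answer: Rational(38230016, 865) ≈ 44197.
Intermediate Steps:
Mul(Add(-4504, 3800), Add(Mul(-4516, Pow(-865, -1)), -68)) = Mul(-704, Add(Mul(-4516, Rational(-1, 865)), -68)) = Mul(-704, Add(Rational(4516, 865), -68)) = Mul(-704, Rational(-54304, 865)) = Rational(38230016, 865)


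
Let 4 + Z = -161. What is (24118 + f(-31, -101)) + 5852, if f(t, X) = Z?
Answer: 29805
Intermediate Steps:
Z = -165 (Z = -4 - 161 = -165)
f(t, X) = -165
(24118 + f(-31, -101)) + 5852 = (24118 - 165) + 5852 = 23953 + 5852 = 29805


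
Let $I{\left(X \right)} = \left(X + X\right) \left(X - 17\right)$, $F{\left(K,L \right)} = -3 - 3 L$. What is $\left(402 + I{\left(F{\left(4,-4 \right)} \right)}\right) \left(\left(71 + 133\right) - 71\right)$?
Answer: $34314$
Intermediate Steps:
$I{\left(X \right)} = 2 X \left(-17 + X\right)$
$\left(402 + I{\left(F{\left(4,-4 \right)} \right)}\right) \left(\left(71 + 133\right) - 71\right) = \left(402 + 2 \left(-3 - -12\right) \left(-17 - -9\right)\right) \left(\left(71 + 133\right) - 71\right) = \left(402 + 2 \left(-3 + 12\right) \left(-17 + \left(-3 + 12\right)\right)\right) \left(204 - 71\right) = \left(402 + 2 \cdot 9 \left(-17 + 9\right)\right) 133 = \left(402 + 2 \cdot 9 \left(-8\right)\right) 133 = \left(402 - 144\right) 133 = 258 \cdot 133 = 34314$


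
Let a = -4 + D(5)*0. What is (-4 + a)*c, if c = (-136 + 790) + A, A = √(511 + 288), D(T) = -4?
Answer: -5232 - 8*√799 ≈ -5458.1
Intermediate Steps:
A = √799 ≈ 28.267
a = -4 (a = -4 - 4*0 = -4 + 0 = -4)
c = 654 + √799 (c = (-136 + 790) + √799 = 654 + √799 ≈ 682.27)
(-4 + a)*c = (-4 - 4)*(654 + √799) = -8*(654 + √799) = -5232 - 8*√799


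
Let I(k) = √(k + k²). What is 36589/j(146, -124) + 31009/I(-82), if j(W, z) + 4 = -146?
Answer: -36589/150 + 31009*√82/738 ≈ 136.56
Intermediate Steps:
j(W, z) = -150 (j(W, z) = -4 - 146 = -150)
36589/j(146, -124) + 31009/I(-82) = 36589/(-150) + 31009/(√(-82*(1 - 82))) = 36589*(-1/150) + 31009/(√(-82*(-81))) = -36589/150 + 31009/(√6642) = -36589/150 + 31009/((9*√82)) = -36589/150 + 31009*(√82/738) = -36589/150 + 31009*√82/738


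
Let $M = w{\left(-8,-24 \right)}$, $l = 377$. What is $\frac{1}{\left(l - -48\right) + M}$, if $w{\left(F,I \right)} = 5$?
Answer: $\frac{1}{430} \approx 0.0023256$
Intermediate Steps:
$M = 5$
$\frac{1}{\left(l - -48\right) + M} = \frac{1}{\left(377 - -48\right) + 5} = \frac{1}{\left(377 + 48\right) + 5} = \frac{1}{425 + 5} = \frac{1}{430}$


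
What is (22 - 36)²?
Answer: 196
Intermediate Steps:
(22 - 36)² = (-14)² = 196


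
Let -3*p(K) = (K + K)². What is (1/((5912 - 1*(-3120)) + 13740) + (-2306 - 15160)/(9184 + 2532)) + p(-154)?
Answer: -6327650063459/200097564 ≈ -31623.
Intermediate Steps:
p(K) = -4*K²/3 (p(K) = -(K + K)²/3 = -4*K²/3)
(1/((5912 - 1*(-3120)) + 13740) + (-2306 - 15160)/(9184 + 2532)) + p(-154) = (1/((5912 - 1*(-3120)) + 13740) + (-2306 - 15160)/(9184 + 2532)) - 4/3*(-154)² = (1/((5912 + 3120) + 13740) - 17466/11716) - 4/3*23716 = (1/(9032 + 13740) - 17466*1/11716) - 94864/3 = (1/22772 - 8733/5858) - 94864/3 = -99431009/66699188 - 94864/3 = -6327650063459/200097564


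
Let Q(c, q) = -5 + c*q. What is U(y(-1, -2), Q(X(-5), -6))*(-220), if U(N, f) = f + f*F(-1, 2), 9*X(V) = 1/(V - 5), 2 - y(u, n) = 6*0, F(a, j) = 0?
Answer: 3256/3 ≈ 1085.3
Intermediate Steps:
y(u, n) = 2 (y(u, n) = 2 - 6*0 = 2 - 1*0 = 2 + 0 = 2)
X(V) = 1/(9*(-5 + V)) (X(V) = 1/(9*(V - 5)) = 1/(9*(-5 + V)))
U(N, f) = f (U(N, f) = f + f*0 = f + 0 = f)
U(y(-1, -2), Q(X(-5), -6))*(-220) = (-5 + (1/(9*(-5 - 5)))*(-6))*(-220) = (-5 + ((1/9)/(-10))*(-6))*(-220) = (-5 + ((1/9)*(-1/10))*(-6))*(-220) = (-5 - 1/90*(-6))*(-220) = (-5 + 1/15)*(-220) = -74/15*(-220) = 3256/3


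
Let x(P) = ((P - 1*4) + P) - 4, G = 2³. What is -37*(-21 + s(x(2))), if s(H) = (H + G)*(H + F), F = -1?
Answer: 1517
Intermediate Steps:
G = 8
x(P) = -8 + 2*P (x(P) = ((P - 4) + P) - 4 = ((-4 + P) + P) - 4 = (-4 + 2*P) - 4 = -8 + 2*P)
s(H) = (-1 + H)*(8 + H) (s(H) = (H + 8)*(H - 1) = (8 + H)*(-1 + H) = (-1 + H)*(8 + H))
-37*(-21 + s(x(2))) = -37*(-21 + (-8 + (-8 + 2*2)² + 7*(-8 + 2*2))) = -37*(-21 + (-8 + (-8 + 4)² + 7*(-8 + 4))) = -37*(-21 + (-8 + (-4)² + 7*(-4))) = -37*(-21 + (-8 + 16 - 28)) = -37*(-21 - 20) = -37*(-41) = 1517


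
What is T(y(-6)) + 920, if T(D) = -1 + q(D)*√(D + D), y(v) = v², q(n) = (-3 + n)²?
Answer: 919 + 6534*√2 ≈ 10159.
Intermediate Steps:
T(D) = -1 + √2*√D*(-3 + D)² (T(D) = -1 + (-3 + D)²*√(D + D) = -1 + (-3 + D)²*√(2*D) = -1 + (-3 + D)²*(√2*√D) = -1 + √2*√D*(-3 + D)²)
T(y(-6)) + 920 = (-1 + √2*√((-6)²)*(-3 + (-6)²)²) + 920 = (-1 + √2*√36*(-3 + 36)²) + 920 = (-1 + √2*6*33²) + 920 = (-1 + √2*6*1089) + 920 = (-1 + 6534*√2) + 920 = 919 + 6534*√2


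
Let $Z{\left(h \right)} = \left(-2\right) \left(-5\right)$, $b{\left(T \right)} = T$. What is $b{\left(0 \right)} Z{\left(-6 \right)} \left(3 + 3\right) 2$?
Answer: $0$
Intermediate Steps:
$Z{\left(h \right)} = 10$
$b{\left(0 \right)} Z{\left(-6 \right)} \left(3 + 3\right) 2 = 0 \cdot 10 \left(3 + 3\right) 2 = 0 \cdot 6 \cdot 2 = 0 \cdot 12 = 0$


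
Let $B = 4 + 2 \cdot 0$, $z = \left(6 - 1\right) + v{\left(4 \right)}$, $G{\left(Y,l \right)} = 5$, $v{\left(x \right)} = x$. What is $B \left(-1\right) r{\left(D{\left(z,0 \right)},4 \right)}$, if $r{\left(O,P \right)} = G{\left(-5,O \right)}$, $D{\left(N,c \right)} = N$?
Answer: $-20$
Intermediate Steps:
$z = 9$ ($z = \left(6 - 1\right) + 4 = 5 + 4 = 9$)
$B = 4$ ($B = 4 + 0 = 4$)
$r{\left(O,P \right)} = 5$
$B \left(-1\right) r{\left(D{\left(z,0 \right)},4 \right)} = 4 \left(-1\right) 5 = \left(-4\right) 5 = -20$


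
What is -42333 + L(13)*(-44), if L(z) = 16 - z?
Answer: -42465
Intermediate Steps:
-42333 + L(13)*(-44) = -42333 + (16 - 1*13)*(-44) = -42333 + (16 - 13)*(-44) = -42333 + 3*(-44) = -42333 - 132 = -42465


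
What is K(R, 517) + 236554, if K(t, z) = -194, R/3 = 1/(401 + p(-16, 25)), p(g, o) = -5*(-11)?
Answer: 236360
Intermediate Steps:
p(g, o) = 55
R = 1/152 (R = 3/(401 + 55) = 3/456 = 3*(1/456) = 1/152 ≈ 0.0065789)
K(R, 517) + 236554 = -194 + 236554 = 236360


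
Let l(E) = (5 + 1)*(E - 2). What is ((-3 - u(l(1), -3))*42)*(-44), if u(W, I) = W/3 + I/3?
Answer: 0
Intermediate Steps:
l(E) = -12 + 6*E (l(E) = 6*(-2 + E) = -12 + 6*E)
u(W, I) = I/3 + W/3 (u(W, I) = W*(⅓) + I*(⅓) = W/3 + I/3 = I/3 + W/3)
((-3 - u(l(1), -3))*42)*(-44) = ((-3 - ((⅓)*(-3) + (-12 + 6*1)/3))*42)*(-44) = ((-3 - (-1 + (-12 + 6)/3))*42)*(-44) = ((-3 - (-1 + (⅓)*(-6)))*42)*(-44) = ((-3 - (-1 - 2))*42)*(-44) = ((-3 - 1*(-3))*42)*(-44) = ((-3 + 3)*42)*(-44) = (0*42)*(-44) = 0*(-44) = 0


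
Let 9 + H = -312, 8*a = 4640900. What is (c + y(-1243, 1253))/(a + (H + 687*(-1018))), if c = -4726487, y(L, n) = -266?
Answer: 9453506/239149 ≈ 39.530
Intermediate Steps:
a = 1160225/2 (a = (⅛)*4640900 = 1160225/2 ≈ 5.8011e+5)
H = -321 (H = -9 - 312 = -321)
(c + y(-1243, 1253))/(a + (H + 687*(-1018))) = (-4726487 - 266)/(1160225/2 + (-321 + 687*(-1018))) = -4726753/(1160225/2 + (-321 - 699366)) = -4726753/(1160225/2 - 699687) = -4726753/(-239149/2) = -4726753*(-2/239149) = 9453506/239149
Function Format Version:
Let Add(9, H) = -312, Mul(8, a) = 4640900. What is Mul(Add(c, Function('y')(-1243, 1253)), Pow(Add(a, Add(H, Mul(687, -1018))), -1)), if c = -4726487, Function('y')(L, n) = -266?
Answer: Rational(9453506, 239149) ≈ 39.530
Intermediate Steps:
a = Rational(1160225, 2) (a = Mul(Rational(1, 8), 4640900) = Rational(1160225, 2) ≈ 5.8011e+5)
H = -321 (H = Add(-9, -312) = -321)
Mul(Add(c, Function('y')(-1243, 1253)), Pow(Add(a, Add(H, Mul(687, -1018))), -1)) = Mul(Add(-4726487, -266), Pow(Add(Rational(1160225, 2), Add(-321, Mul(687, -1018))), -1)) = Mul(-4726753, Pow(Add(Rational(1160225, 2), Add(-321, -699366)), -1)) = Mul(-4726753, Pow(Add(Rational(1160225, 2), -699687), -1)) = Mul(-4726753, Pow(Rational(-239149, 2), -1)) = Mul(-4726753, Rational(-2, 239149)) = Rational(9453506, 239149)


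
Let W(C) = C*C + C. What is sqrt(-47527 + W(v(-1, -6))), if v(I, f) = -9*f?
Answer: I*sqrt(44557) ≈ 211.09*I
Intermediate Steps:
W(C) = C + C**2 (W(C) = C**2 + C = C + C**2)
sqrt(-47527 + W(v(-1, -6))) = sqrt(-47527 + (-9*(-6))*(1 - 9*(-6))) = sqrt(-47527 + 54*(1 + 54)) = sqrt(-47527 + 54*55) = sqrt(-47527 + 2970) = sqrt(-44557) = I*sqrt(44557)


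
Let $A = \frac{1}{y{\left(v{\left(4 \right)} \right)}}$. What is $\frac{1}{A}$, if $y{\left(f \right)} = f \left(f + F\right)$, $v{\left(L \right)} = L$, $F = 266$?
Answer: $1080$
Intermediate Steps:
$y{\left(f \right)} = f \left(266 + f\right)$ ($y{\left(f \right)} = f \left(f + 266\right) = f \left(266 + f\right)$)
$A = \frac{1}{1080}$ ($A = \frac{1}{4 \left(266 + 4\right)} = \frac{1}{4 \cdot 270} = \frac{1}{1080} \approx 0.00092593$)
$\frac{1}{A} = \frac{1}{\frac{1}{1080}} = 1080$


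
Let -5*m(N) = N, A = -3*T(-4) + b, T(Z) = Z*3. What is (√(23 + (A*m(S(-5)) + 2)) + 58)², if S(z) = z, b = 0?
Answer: (58 + √61)² ≈ 4331.0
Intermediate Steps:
T(Z) = 3*Z
A = 36 (A = -9*(-4) + 0 = -3*(-12) + 0 = 36 + 0 = 36)
m(N) = -N/5
(√(23 + (A*m(S(-5)) + 2)) + 58)² = (√(23 + (36*(-⅕*(-5)) + 2)) + 58)² = (√(23 + (36*1 + 2)) + 58)² = (√(23 + (36 + 2)) + 58)² = (√(23 + 38) + 58)² = (√61 + 58)² = (58 + √61)²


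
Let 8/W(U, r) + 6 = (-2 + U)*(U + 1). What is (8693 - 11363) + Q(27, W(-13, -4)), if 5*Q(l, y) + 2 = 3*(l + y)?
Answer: -76971/29 ≈ -2654.2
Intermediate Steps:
W(U, r) = 8/(-6 + (1 + U)*(-2 + U)) (W(U, r) = 8/(-6 + (-2 + U)*(U + 1)) = 8/(-6 + (-2 + U)*(1 + U)) = 8/(-6 + (1 + U)*(-2 + U)))
Q(l, y) = -⅖ + 3*l/5 + 3*y/5 (Q(l, y) = -⅖ + (3*(l + y))/5 = -⅖ + (3*l + 3*y)/5 = -⅖ + (3*l/5 + 3*y/5) = -⅖ + 3*l/5 + 3*y/5)
(8693 - 11363) + Q(27, W(-13, -4)) = (8693 - 11363) + (-⅖ + (⅗)*27 + 3*(8/(-8 + (-13)² - 1*(-13)))/5) = -2670 + (-⅖ + 81/5 + 3*(8/(-8 + 169 + 13))/5) = -2670 + (-⅖ + 81/5 + 3*(8/174)/5) = -2670 + (-⅖ + 81/5 + 3*(8*(1/174))/5) = -2670 + (-⅖ + 81/5 + (⅗)*(4/87)) = -2670 + (-⅖ + 81/5 + 4/145) = -2670 + 459/29 = -76971/29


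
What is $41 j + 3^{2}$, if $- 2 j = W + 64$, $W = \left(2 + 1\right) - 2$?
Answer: $- \frac{2647}{2} \approx -1323.5$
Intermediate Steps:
$W = 1$ ($W = 3 - 2 = 1$)
$j = - \frac{65}{2}$ ($j = - \frac{1 + 64}{2} = \left(- \frac{1}{2}\right) 65 = - \frac{65}{2} \approx -32.5$)
$41 j + 3^{2} = 41 \left(- \frac{65}{2}\right) + 3^{2} = - \frac{2665}{2} + 9 = - \frac{2647}{2}$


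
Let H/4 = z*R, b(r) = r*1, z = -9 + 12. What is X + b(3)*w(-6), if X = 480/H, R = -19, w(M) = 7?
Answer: 359/19 ≈ 18.895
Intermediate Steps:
z = 3
b(r) = r
H = -228 (H = 4*(3*(-19)) = 4*(-57) = -228)
X = -40/19 (X = 480/(-228) = 480*(-1/228) = -40/19 ≈ -2.1053)
X + b(3)*w(-6) = -40/19 + 3*7 = -40/19 + 21 = 359/19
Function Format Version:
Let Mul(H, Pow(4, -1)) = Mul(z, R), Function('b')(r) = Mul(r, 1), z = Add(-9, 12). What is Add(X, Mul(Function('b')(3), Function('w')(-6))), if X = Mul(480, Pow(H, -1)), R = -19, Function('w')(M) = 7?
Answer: Rational(359, 19) ≈ 18.895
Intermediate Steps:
z = 3
Function('b')(r) = r
H = -228 (H = Mul(4, Mul(3, -19)) = Mul(4, -57) = -228)
X = Rational(-40, 19) (X = Mul(480, Pow(-228, -1)) = Mul(480, Rational(-1, 228)) = Rational(-40, 19) ≈ -2.1053)
Add(X, Mul(Function('b')(3), Function('w')(-6))) = Add(Rational(-40, 19), Mul(3, 7)) = Add(Rational(-40, 19), 21) = Rational(359, 19)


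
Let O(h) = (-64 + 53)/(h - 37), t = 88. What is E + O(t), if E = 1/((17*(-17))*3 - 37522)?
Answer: -422330/1957839 ≈ -0.21571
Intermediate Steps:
E = -1/38389 (E = 1/(-289*3 - 37522) = 1/(-867 - 37522) = 1/(-38389) = -1/38389 ≈ -2.6049e-5)
O(h) = -11/(-37 + h)
E + O(t) = -1/38389 - 11/(-37 + 88) = -1/38389 - 11/51 = -422330/1957839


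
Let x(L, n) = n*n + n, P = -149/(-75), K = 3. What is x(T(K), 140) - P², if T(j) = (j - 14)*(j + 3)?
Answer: 111015299/5625 ≈ 19736.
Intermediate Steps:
T(j) = (-14 + j)*(3 + j)
P = 149/75 (P = -149*(-1/75) = 149/75 ≈ 1.9867)
x(L, n) = n + n² (x(L, n) = n² + n = n + n²)
x(T(K), 140) - P² = 140*(1 + 140) - (149/75)² = 140*141 - 1*22201/5625 = 19740 - 22201/5625 = 111015299/5625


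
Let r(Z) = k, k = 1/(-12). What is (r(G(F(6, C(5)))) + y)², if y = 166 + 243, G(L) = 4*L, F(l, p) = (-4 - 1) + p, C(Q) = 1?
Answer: 24078649/144 ≈ 1.6721e+5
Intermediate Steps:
F(l, p) = -5 + p
k = -1/12 ≈ -0.083333
r(Z) = -1/12
y = 409
(r(G(F(6, C(5)))) + y)² = (-1/12 + 409)² = (4907/12)² = 24078649/144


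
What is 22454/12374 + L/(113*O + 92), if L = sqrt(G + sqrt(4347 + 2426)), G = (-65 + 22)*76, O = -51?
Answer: 11227/6187 - sqrt(-3268 + sqrt(6773))/5671 ≈ 1.8146 - 0.0099527*I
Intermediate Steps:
G = -3268 (G = -43*76 = -3268)
L = sqrt(-3268 + sqrt(6773)) (L = sqrt(-3268 + sqrt(4347 + 2426)) = sqrt(-3268 + sqrt(6773)) ≈ 56.442*I)
22454/12374 + L/(113*O + 92) = 22454/12374 + sqrt(-3268 + sqrt(6773))/(113*(-51) + 92) = 22454*(1/12374) + sqrt(-3268 + sqrt(6773))/(-5763 + 92) = 11227/6187 + sqrt(-3268 + sqrt(6773))/(-5671) = 11227/6187 + sqrt(-3268 + sqrt(6773))*(-1/5671) = 11227/6187 - sqrt(-3268 + sqrt(6773))/5671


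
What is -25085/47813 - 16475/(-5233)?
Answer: 656449370/250205429 ≈ 2.6236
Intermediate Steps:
-25085/47813 - 16475/(-5233) = -25085*1/47813 - 16475*(-1/5233) = -25085/47813 + 16475/5233 = 656449370/250205429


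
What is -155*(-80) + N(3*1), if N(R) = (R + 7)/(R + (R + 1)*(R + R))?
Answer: 334810/27 ≈ 12400.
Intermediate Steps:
N(R) = (7 + R)/(R + 2*R*(1 + R)) (N(R) = (7 + R)/(R + (1 + R)*(2*R)) = (7 + R)/(R + 2*R*(1 + R)))
-155*(-80) + N(3*1) = -155*(-80) + (7 + 3*1)/(((3*1))*(3 + 2*(3*1))) = 12400 + (7 + 3)/(3*(3 + 2*3)) = 12400 + (1/3)*10/(3 + 6) = 12400 + (1/3)*10/9 = 12400 + (1/3)*(1/9)*10 = 12400 + 10/27 = 334810/27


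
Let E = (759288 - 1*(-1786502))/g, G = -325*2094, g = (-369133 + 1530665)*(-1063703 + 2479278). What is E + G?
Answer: -111898457902294921/164423566090 ≈ -6.8055e+5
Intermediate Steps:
g = 1644235660900 (g = 1161532*1415575 = 1644235660900)
G = -680550
E = 254579/164423566090 (E = (759288 - 1*(-1786502))/1644235660900 = (759288 + 1786502)*(1/1644235660900) = 2545790*(1/1644235660900) = 254579/164423566090 ≈ 1.5483e-6)
E + G = 254579/164423566090 - 680550 = -111898457902294921/164423566090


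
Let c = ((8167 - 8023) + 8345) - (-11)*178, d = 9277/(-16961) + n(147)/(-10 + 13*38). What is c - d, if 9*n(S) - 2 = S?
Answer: 771884349275/73882116 ≈ 10448.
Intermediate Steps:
n(S) = 2/9 + S/9
d = -37883423/73882116 (d = 9277/(-16961) + (2/9 + (⅑)*147)/(-10 + 13*38) = 9277*(-1/16961) + (2/9 + 49/3)/(-10 + 494) = -9277/16961 + (149/9)/484 = -9277/16961 + (149/9)*(1/484) = -9277/16961 + 149/4356 = -37883423/73882116 ≈ -0.51276)
c = 10447 (c = (144 + 8345) - 1*(-1958) = 8489 + 1958 = 10447)
c - d = 10447 - 1*(-37883423/73882116) = 10447 + 37883423/73882116 = 771884349275/73882116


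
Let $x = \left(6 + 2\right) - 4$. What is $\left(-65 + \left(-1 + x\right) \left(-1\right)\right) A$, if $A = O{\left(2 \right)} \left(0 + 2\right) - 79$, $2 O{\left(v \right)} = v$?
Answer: $5236$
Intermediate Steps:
$x = 4$ ($x = 8 - 4 = 4$)
$O{\left(v \right)} = \frac{v}{2}$
$A = -77$ ($A = \frac{1}{2} \cdot 2 \left(0 + 2\right) - 79 = 1 \cdot 2 - 79 = 2 - 79 = -77$)
$\left(-65 + \left(-1 + x\right) \left(-1\right)\right) A = \left(-65 + \left(-1 + 4\right) \left(-1\right)\right) \left(-77\right) = \left(-65 + 3 \left(-1\right)\right) \left(-77\right) = \left(-65 - 3\right) \left(-77\right) = \left(-68\right) \left(-77\right) = 5236$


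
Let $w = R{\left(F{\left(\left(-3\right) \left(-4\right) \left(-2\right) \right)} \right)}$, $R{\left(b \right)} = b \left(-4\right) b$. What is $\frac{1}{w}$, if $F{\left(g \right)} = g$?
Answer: $- \frac{1}{2304} \approx -0.00043403$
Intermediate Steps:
$R{\left(b \right)} = - 4 b^{2}$ ($R{\left(b \right)} = - 4 b b = - 4 b^{2}$)
$w = -2304$ ($w = - 4 \left(\left(-3\right) \left(-4\right) \left(-2\right)\right)^{2} = - 4 \left(12 \left(-2\right)\right)^{2} = - 4 \left(-24\right)^{2} = \left(-4\right) 576 = -2304$)
$\frac{1}{w} = \frac{1}{-2304} = - \frac{1}{2304}$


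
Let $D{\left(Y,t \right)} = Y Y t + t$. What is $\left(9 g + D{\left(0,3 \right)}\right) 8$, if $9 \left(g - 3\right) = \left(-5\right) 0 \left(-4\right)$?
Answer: $240$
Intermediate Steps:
$g = 3$ ($g = 3 + \frac{\left(-5\right) 0 \left(-4\right)}{9} = 3 + \frac{0 \left(-4\right)}{9} = 3 + \frac{1}{9} \cdot 0 = 3 + 0 = 3$)
$D{\left(Y,t \right)} = t + t Y^{2}$ ($D{\left(Y,t \right)} = Y^{2} t + t = t Y^{2} + t = t + t Y^{2}$)
$\left(9 g + D{\left(0,3 \right)}\right) 8 = \left(9 \cdot 3 + 3 \left(1 + 0^{2}\right)\right) 8 = \left(27 + 3 \left(1 + 0\right)\right) 8 = \left(27 + 3 \cdot 1\right) 8 = \left(27 + 3\right) 8 = 30 \cdot 8 = 240$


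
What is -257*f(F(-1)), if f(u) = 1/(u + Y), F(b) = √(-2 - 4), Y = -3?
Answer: 257/5 + 257*I*√6/15 ≈ 51.4 + 41.968*I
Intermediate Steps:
F(b) = I*√6 (F(b) = √(-6) = I*√6)
f(u) = 1/(-3 + u) (f(u) = 1/(u - 3) = 1/(-3 + u))
-257*f(F(-1)) = -257/(-3 + I*√6)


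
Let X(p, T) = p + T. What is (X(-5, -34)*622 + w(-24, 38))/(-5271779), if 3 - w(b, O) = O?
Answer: 24293/5271779 ≈ 0.0046081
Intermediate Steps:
X(p, T) = T + p
w(b, O) = 3 - O
(X(-5, -34)*622 + w(-24, 38))/(-5271779) = ((-34 - 5)*622 + (3 - 1*38))/(-5271779) = (-39*622 + (3 - 38))*(-1/5271779) = (-24258 - 35)*(-1/5271779) = -24293*(-1/5271779) = 24293/5271779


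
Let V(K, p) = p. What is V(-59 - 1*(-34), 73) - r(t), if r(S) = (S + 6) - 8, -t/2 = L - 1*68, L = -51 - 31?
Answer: -225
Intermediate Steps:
L = -82
t = 300 (t = -2*(-82 - 1*68) = -2*(-82 - 68) = -2*(-150) = 300)
r(S) = -2 + S (r(S) = (6 + S) - 8 = -2 + S)
V(-59 - 1*(-34), 73) - r(t) = 73 - (-2 + 300) = 73 - 1*298 = 73 - 298 = -225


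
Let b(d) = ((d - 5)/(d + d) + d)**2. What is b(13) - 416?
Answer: -40375/169 ≈ -238.91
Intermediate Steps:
b(d) = (d + (-5 + d)/(2*d))**2 (b(d) = ((-5 + d)/((2*d)) + d)**2 = ((-5 + d)*(1/(2*d)) + d)**2 = ((-5 + d)/(2*d) + d)**2 = (d + (-5 + d)/(2*d))**2)
b(13) - 416 = (1/4)*(-5 + 13 + 2*13**2)**2/13**2 - 416 = (1/4)*(1/169)*(-5 + 13 + 2*169)**2 - 416 = (1/4)*(1/169)*(-5 + 13 + 338)**2 - 416 = (1/4)*(1/169)*346**2 - 416 = (1/4)*(1/169)*119716 - 416 = 29929/169 - 416 = -40375/169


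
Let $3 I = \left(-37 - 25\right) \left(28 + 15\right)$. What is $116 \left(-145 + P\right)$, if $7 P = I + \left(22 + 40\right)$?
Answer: $- \frac{640900}{21} \approx -30519.0$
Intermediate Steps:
$I = - \frac{2666}{3}$ ($I = \frac{\left(-37 - 25\right) \left(28 + 15\right)}{3} = \frac{\left(-62\right) 43}{3} = \frac{1}{3} \left(-2666\right) = - \frac{2666}{3} \approx -888.67$)
$P = - \frac{2480}{21}$ ($P = \frac{- \frac{2666}{3} + \left(22 + 40\right)}{7} = \frac{- \frac{2666}{3} + 62}{7} = \frac{1}{7} \left(- \frac{2480}{3}\right) = - \frac{2480}{21} \approx -118.1$)
$116 \left(-145 + P\right) = 116 \left(-145 - \frac{2480}{21}\right) = 116 \left(- \frac{5525}{21}\right) = - \frac{640900}{21}$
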